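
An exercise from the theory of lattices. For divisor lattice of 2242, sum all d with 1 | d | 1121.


Interval [1,1121] in divisors of 2242: [1, 19, 59, 1121]
Sum = 1200


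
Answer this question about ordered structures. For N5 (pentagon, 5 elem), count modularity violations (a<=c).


Modular law: if a <= c then a v (b ^ c) = (a v b) ^ c.
Check all triples (a,b,c) with a <= c among 5 elements.
  e.g. a=a, b=c, c=b: lhs=a != rhs=b
Total violating triples: 1


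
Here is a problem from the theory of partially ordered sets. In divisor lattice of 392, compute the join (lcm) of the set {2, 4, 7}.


In a divisor lattice, join = lcm (least common multiple).
Compute lcm iteratively: start with first element, then lcm(current, next).
Elements: [2, 4, 7]
lcm(2,4) = 4
lcm(4,7) = 28
Final lcm = 28


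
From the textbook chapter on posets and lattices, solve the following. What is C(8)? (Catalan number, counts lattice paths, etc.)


C(n) = C(2n, n) / (n+1).
C(16, 8) = 12870
C(8) = 12870 / 9 = 1430


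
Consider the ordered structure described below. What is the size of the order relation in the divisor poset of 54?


The order relation is {(a,b) : a <= b}, reflexive so it includes (a,a).
Examples: (1,1), (1,18), (1,2), (1,27), (1,3), ...
Total ordered pairs: 30


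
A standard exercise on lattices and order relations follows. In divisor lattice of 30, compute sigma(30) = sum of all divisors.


sigma(n) = sum of divisors.
Divisors of 30: [1, 2, 3, 5, 6, 10, 15, 30]
Sum = 72


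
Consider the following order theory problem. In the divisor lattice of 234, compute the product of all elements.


Divisors of 234: [1, 2, 3, 6, 9, 13, 18, 26, 39, 78, 117, 234]
Product = n^(d(n)/2) = 234^(12/2)
Product = 164170508913216


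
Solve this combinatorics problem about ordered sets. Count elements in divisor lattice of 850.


Divisors of 850: [1, 2, 5, 10, 17, 25, 34, 50, 85, 170, 425, 850]
Count: 12


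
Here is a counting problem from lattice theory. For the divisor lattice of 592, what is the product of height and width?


Height = length of longest chain minus 1; width = size of largest antichain.
A maximum chain: 1 | 37 | 74 | 148 | 296 | 592  (height 5).
A maximum antichain: {2, 37}  (width 2).
Product = 5 * 2 = 10


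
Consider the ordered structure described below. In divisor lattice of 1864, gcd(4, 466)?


Meet=gcd.
gcd(4,466)=2


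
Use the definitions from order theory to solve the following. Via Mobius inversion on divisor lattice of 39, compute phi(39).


phi(n) = n * prod_{p|n} (1 - 1/p).
Prime divisors of 39: [3, 13]
phi(39) = 39 * (1 - 1/3) * (1 - 1/13)
phi(39) = 24


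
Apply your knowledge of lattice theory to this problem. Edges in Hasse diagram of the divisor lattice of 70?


A cover relation a -< b holds when a < b with no c strictly between.
Cover relations:
  1 -< 2
  1 -< 5
  1 -< 7
  2 -< 10
  2 -< 14
  5 -< 10
  5 -< 35
  7 -< 14
  ...4 more
Total: 12


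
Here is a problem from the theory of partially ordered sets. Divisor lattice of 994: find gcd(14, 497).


In a divisor lattice, meet = gcd (greatest common divisor).
By Euclidean algorithm or factoring: gcd(14,497) = 7


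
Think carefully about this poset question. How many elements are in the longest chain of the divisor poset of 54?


A chain is a totally ordered subset; we count the number of elements in a maximum chain.
Compute, for each element x, the size of the longest chain ending at x:
  1: 1
  2: 2
  3: 2
  9: 3
  6: 3
  27: 4
  ...
A maximum chain: 1 < 2 < 6 < 18 < 54
Number of elements in the longest chain: 5


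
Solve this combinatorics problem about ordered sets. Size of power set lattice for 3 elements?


Power set = 2^n.
2^3 = 8


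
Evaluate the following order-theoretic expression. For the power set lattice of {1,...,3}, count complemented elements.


An element a is complemented if some b has a meet b = bottom, a join b = top.
every subset A has complement S\A, so all elements are complemented.
Complemented elements: {}, {1}, {2}, {3}, {1,2}, {1,3}, ... (2 more)
Count: 8


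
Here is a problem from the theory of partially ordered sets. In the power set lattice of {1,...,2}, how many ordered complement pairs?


Complement pair (a,b): a meet b = bottom, a join b = top.
Here: A intersect B = {} and A union B = {1,...,2}.
Pairs found: ({},{1,2}), ({1},{2}), ({2},{1}), ({1,2},{})
Total ordered pairs: 4


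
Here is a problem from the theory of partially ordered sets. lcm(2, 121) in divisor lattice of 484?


Join=lcm.
gcd(2,121)=1
lcm=242


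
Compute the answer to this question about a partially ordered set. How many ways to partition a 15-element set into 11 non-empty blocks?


S(n,k) = k*S(n-1,k) + S(n-1,k-1).
S(14,11) = 66066, S(14,10) = 752752
S(15,11) = 11*66066 + 752752 = 726726 + 752752
S(15,11) = 1479478


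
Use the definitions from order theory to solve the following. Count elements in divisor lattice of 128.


Divisors of 128: [1, 2, 4, 8, 16, 32, 64, 128]
Count: 8


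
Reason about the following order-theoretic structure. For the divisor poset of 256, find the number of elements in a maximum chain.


A chain is a totally ordered subset; we count the number of elements in a maximum chain.
Compute, for each element x, the size of the longest chain ending at x:
  1: 1
  2: 2
  4: 3
  8: 4
  16: 5
  32: 6
  ...
A maximum chain: 1 < 2 < 4 < 8 < 16 < 32 < 64 < 128 < 256
Number of elements in the longest chain: 9


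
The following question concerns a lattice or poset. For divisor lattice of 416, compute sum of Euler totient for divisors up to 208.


Divisors of 416 up to 208: [1, 2, 4, 8, 13, 16, 26, 32, 52, 104, 208]
phi values: [1, 1, 2, 4, 12, 8, 12, 16, 24, 48, 96]
Sum = 224


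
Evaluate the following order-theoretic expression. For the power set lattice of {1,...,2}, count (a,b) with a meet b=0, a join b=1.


Complement pair (a,b): a meet b = bottom, a join b = top.
Here: A intersect B = {} and A union B = {1,...,2}.
Pairs found: ({},{1,2}), ({1},{2}), ({2},{1}), ({1,2},{})
Total ordered pairs: 4


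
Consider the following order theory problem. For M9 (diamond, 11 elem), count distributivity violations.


Distributive law: a ^ (b v c) = (a ^ b) v (a ^ c).
Check all 11^3 = 1331 ordered triples (a,b,c).
  e.g. a=a1, b=a2, c=a3: lhs=a1 != rhs=0
  e.g. a=a1, b=a2, c=a4: lhs=a1 != rhs=0
Total violating triples: 504


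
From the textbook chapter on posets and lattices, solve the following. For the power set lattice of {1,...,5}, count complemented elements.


An element a is complemented if some b has a meet b = bottom, a join b = top.
every subset A has complement S\A, so all elements are complemented.
Complemented elements: {}, {1}, {2}, {3}, {4}, {5}, ... (26 more)
Count: 32


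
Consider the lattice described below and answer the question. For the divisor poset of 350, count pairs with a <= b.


The order relation is {(a,b) : a <= b}, reflexive so it includes (a,a).
Examples: (1,1), (1,10), (1,14), (1,175), (1,2), ...
Total ordered pairs: 54


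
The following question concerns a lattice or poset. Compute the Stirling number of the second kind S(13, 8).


S(n,k) = k*S(n-1,k) + S(n-1,k-1).
S(12,8) = 159027, S(12,7) = 627396
S(13,8) = 8*159027 + 627396 = 1272216 + 627396
S(13,8) = 1899612


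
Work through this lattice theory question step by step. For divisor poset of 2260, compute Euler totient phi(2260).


phi(n) = n * prod_{p|n} (1 - 1/p).
Prime divisors of 2260: [2, 5, 113]
phi(2260) = 2260 * (1 - 1/2) * (1 - 1/5) * (1 - 1/113)
phi(2260) = 896


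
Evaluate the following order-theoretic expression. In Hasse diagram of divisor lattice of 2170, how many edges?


A cover relation a -< b holds when a < b with no c strictly between.
Cover relations:
  1 -< 2
  1 -< 5
  1 -< 7
  1 -< 31
  2 -< 10
  2 -< 14
  2 -< 62
  5 -< 10
  ...24 more
Total: 32


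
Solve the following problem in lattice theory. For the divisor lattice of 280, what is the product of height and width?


Height = length of longest chain minus 1; width = size of largest antichain.
A maximum chain: 1 | 7 | 35 | 70 | 140 | 280  (height 5).
A maximum antichain: {4, 10, 14, 35}  (width 4).
Product = 5 * 4 = 20


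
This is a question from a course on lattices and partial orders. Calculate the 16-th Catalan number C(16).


C(n) = C(2n, n) / (n+1).
C(32, 16) = 601080390
C(16) = 601080390 / 17 = 35357670


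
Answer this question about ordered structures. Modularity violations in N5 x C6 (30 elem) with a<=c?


Modular law: if a <= c then a v (b ^ c) = (a v b) ^ c.
Check all triples (a,b,c) with a <= c among 30 elements.
  e.g. a=(a,0), b=(c,0), c=(b,0): lhs=(a,0) != rhs=(b,0)
  e.g. a=(a,0), b=(c,1), c=(b,0): lhs=(a,0) != rhs=(b,0)
Total violating triples: 126


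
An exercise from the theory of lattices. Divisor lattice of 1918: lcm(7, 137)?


Join=lcm.
gcd(7,137)=1
lcm=959


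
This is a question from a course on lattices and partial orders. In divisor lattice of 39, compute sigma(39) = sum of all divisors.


sigma(n) = sum of divisors.
Divisors of 39: [1, 3, 13, 39]
Sum = 56


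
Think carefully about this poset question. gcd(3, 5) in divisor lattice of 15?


Meet=gcd.
gcd(3,5)=1


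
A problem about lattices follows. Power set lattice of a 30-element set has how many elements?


Power set = 2^n.
2^30 = 1073741824


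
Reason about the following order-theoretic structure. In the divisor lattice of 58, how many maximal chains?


A maximal chain goes from the minimum element to a maximal element via cover relations.
Counting all min-to-max paths in the cover graph.
Total maximal chains: 2


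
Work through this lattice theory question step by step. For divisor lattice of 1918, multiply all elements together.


Divisors of 1918: [1, 2, 7, 14, 137, 274, 959, 1918]
Product = n^(d(n)/2) = 1918^(8/2)
Product = 13533010268176


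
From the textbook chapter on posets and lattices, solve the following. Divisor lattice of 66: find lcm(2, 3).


In a divisor lattice, join = lcm (least common multiple).
gcd(2,3) = 1
lcm(2,3) = 2*3/gcd = 6/1 = 6


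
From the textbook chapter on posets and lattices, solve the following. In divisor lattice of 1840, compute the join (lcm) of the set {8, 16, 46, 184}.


In a divisor lattice, join = lcm (least common multiple).
Compute lcm iteratively: start with first element, then lcm(current, next).
Elements: [8, 16, 46, 184]
lcm(8,16) = 16
lcm(16,46) = 368
lcm(368,184) = 368
Final lcm = 368


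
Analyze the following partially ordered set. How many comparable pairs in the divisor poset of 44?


A comparable pair {a,b} has a < b or b < a in the order.
Count unordered pairs where one element is strictly below the other.
Examples: {1,2}, {1,4}, {1,11}, {1,22}, ...
Total comparable pairs: 12


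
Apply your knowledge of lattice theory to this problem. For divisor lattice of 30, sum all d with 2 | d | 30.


Interval [2,30] in divisors of 30: [2, 6, 10, 30]
Sum = 48


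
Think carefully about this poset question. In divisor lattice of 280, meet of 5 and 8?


In a divisor lattice, meet = gcd (greatest common divisor).
By Euclidean algorithm or factoring: gcd(5,8) = 1


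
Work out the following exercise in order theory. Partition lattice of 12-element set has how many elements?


B(n) = number of set partitions of an n-element set.
B(n) satisfies the recurrence: B(n+1) = sum_k C(n,k)*B(k).
B(12) = 4213597


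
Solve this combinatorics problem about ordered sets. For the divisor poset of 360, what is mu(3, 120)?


In a divisor lattice, mu(a,b) = mu(b/a) where mu is the classical Mobius function.
b/a = 120/3 = 40
Prime factorization of 40: primes [2, 5]
40 is not squarefree, so mu(40) = 0


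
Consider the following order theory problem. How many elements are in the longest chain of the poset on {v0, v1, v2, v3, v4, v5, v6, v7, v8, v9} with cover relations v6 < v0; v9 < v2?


A chain is a totally ordered subset; we count the number of elements in a maximum chain.
Compute, for each element x, the size of the longest chain ending at x:
  v1: 1
  v3: 1
  v4: 1
  v5: 1
  v6: 1
  v7: 1
  ...
A maximum chain: v6 < v0
Number of elements in the longest chain: 2


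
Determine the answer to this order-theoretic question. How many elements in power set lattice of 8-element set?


Power set = 2^n.
2^8 = 256


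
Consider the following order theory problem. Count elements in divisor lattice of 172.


Divisors of 172: [1, 2, 4, 43, 86, 172]
Count: 6


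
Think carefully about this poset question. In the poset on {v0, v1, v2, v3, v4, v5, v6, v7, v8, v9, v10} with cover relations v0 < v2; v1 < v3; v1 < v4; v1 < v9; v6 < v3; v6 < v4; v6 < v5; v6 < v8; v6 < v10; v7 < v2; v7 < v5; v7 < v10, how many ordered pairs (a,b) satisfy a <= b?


The order relation is {(a,b) : a <= b}, reflexive so it includes (a,a).
Examples: (v0,v0), (v0,v2), (v1,v1), (v1,v3), (v1,v4), ...
Total ordered pairs: 23


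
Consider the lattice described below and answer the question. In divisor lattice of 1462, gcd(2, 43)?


Meet=gcd.
gcd(2,43)=1


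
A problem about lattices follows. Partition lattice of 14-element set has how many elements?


B(n) = number of set partitions of an n-element set.
B(n) satisfies the recurrence: B(n+1) = sum_k C(n,k)*B(k).
B(14) = 190899322


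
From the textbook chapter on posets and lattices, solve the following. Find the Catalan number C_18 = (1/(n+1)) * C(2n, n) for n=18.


C(n) = C(2n, n) / (n+1).
C(36, 18) = 9075135300
C(18) = 9075135300 / 19 = 477638700


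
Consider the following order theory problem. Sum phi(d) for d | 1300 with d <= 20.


Divisors of 1300 up to 20: [1, 2, 4, 5, 10, 13, 20]
phi values: [1, 1, 2, 4, 4, 12, 8]
Sum = 32


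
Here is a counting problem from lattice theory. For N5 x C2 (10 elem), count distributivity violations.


Distributive law: a ^ (b v c) = (a ^ b) v (a ^ c).
Check all 10^3 = 1000 ordered triples (a,b,c).
  e.g. a=(b,0), b=(a,0), c=(c,0): lhs=(b,0) != rhs=(a,0)
  e.g. a=(b,0), b=(a,0), c=(c,1): lhs=(b,0) != rhs=(a,0)
Total violating triples: 16


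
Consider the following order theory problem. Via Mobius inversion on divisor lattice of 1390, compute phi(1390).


phi(n) = n * prod_{p|n} (1 - 1/p).
Prime divisors of 1390: [2, 5, 139]
phi(1390) = 1390 * (1 - 1/2) * (1 - 1/5) * (1 - 1/139)
phi(1390) = 552


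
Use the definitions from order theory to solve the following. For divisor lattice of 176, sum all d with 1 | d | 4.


Interval [1,4] in divisors of 176: [1, 2, 4]
Sum = 7


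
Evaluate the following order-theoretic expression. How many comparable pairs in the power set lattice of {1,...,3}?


A comparable pair {a,b} has a < b or b < a in the order.
Count unordered pairs where one element is strictly below the other.
Examples: {{},{1}}, {{},{2}}, {{},{3}}, {{},{1,2}}, ...
Total comparable pairs: 19


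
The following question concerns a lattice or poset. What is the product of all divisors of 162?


Divisors of 162: [1, 2, 3, 6, 9, 18, 27, 54, 81, 162]
Product = n^(d(n)/2) = 162^(10/2)
Product = 111577100832


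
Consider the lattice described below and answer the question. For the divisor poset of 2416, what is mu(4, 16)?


In a divisor lattice, mu(a,b) = mu(b/a) where mu is the classical Mobius function.
b/a = 16/4 = 4
Prime factorization of 4: primes [2]
4 is not squarefree, so mu(4) = 0


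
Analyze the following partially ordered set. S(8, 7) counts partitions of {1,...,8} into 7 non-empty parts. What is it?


S(n,k) = k*S(n-1,k) + S(n-1,k-1).
S(7,7) = 1, S(7,6) = 21
S(8,7) = 7*1 + 21 = 7 + 21
S(8,7) = 28


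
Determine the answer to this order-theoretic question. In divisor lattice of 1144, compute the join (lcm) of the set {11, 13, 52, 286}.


In a divisor lattice, join = lcm (least common multiple).
Compute lcm iteratively: start with first element, then lcm(current, next).
Elements: [11, 13, 52, 286]
lcm(11,13) = 143
lcm(143,52) = 572
lcm(572,286) = 572
Final lcm = 572


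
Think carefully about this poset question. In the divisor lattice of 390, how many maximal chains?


A maximal chain goes from the minimum element to a maximal element via cover relations.
Counting all min-to-max paths in the cover graph.
Total maximal chains: 24


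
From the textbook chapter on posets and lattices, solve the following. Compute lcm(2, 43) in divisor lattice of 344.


In a divisor lattice, join = lcm (least common multiple).
gcd(2,43) = 1
lcm(2,43) = 2*43/gcd = 86/1 = 86


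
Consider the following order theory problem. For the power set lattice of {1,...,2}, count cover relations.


A cover relation a -< b holds when a < b with no c strictly between.
Cover relations:
  {} -< {1}
  {} -< {2}
  {1} -< {1,2}
  {2} -< {1,2}
Total: 4


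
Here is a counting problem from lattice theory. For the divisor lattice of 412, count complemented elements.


An element a is complemented if some b has a meet b = bottom, a join b = top.
a is complemented iff gcd(a, n/a)=1, i.e. a is a unitary divisor of 412.
Complemented elements: 1, 4, 103, 412
Count: 4


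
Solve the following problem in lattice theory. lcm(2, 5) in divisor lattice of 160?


Join=lcm.
gcd(2,5)=1
lcm=10


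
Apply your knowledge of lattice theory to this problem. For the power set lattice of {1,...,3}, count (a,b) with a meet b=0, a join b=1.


Complement pair (a,b): a meet b = bottom, a join b = top.
Here: A intersect B = {} and A union B = {1,...,3}.
Pairs found: ({},{1,2,3}), ({1},{2,3}), ({2},{1,3}), ({3},{1,2}), ... (4 more)
Total ordered pairs: 8


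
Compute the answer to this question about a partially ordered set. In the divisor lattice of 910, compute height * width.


Height = length of longest chain minus 1; width = size of largest antichain.
A maximum chain: 1 | 13 | 91 | 455 | 910  (height 4).
A maximum antichain: {10, 14, 26, 35, 65, 91}  (width 6).
Product = 4 * 6 = 24


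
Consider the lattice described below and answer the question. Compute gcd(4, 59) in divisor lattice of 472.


In a divisor lattice, meet = gcd (greatest common divisor).
By Euclidean algorithm or factoring: gcd(4,59) = 1


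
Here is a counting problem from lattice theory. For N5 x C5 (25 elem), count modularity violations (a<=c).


Modular law: if a <= c then a v (b ^ c) = (a v b) ^ c.
Check all triples (a,b,c) with a <= c among 25 elements.
  e.g. a=(a,0), b=(c,0), c=(b,0): lhs=(a,0) != rhs=(b,0)
  e.g. a=(a,0), b=(c,1), c=(b,0): lhs=(a,0) != rhs=(b,0)
Total violating triples: 75


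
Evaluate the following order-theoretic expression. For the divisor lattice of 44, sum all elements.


sigma(n) = sum of divisors.
Divisors of 44: [1, 2, 4, 11, 22, 44]
Sum = 84


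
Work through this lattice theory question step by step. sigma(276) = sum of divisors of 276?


sigma(n) = sum of divisors.
Divisors of 276: [1, 2, 3, 4, 6, 12, 23, 46, 69, 92, 138, 276]
Sum = 672


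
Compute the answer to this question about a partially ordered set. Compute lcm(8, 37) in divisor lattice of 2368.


In a divisor lattice, join = lcm (least common multiple).
gcd(8,37) = 1
lcm(8,37) = 8*37/gcd = 296/1 = 296


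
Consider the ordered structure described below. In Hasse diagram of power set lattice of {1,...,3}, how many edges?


A cover relation a -< b holds when a < b with no c strictly between.
Cover relations:
  {} -< {1}
  {} -< {2}
  {} -< {3}
  {1} -< {1,2}
  {1} -< {1,3}
  {2} -< {1,2}
  {2} -< {2,3}
  {3} -< {1,3}
  ...4 more
Total: 12


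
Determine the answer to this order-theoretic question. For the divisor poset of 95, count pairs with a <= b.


The order relation is {(a,b) : a <= b}, reflexive so it includes (a,a).
Examples: (1,1), (1,19), (1,5), (1,95), (19,19), ...
Total ordered pairs: 9


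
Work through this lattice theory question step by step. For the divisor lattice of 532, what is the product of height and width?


Height = length of longest chain minus 1; width = size of largest antichain.
A maximum chain: 1 | 19 | 133 | 266 | 532  (height 4).
A maximum antichain: {4, 14, 38, 133}  (width 4).
Product = 4 * 4 = 16


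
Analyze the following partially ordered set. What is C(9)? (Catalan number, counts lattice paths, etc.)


C(n) = C(2n, n) / (n+1).
C(18, 9) = 48620
C(9) = 48620 / 10 = 4862


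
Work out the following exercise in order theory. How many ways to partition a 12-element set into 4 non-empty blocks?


S(n,k) = k*S(n-1,k) + S(n-1,k-1).
S(11,4) = 145750, S(11,3) = 28501
S(12,4) = 4*145750 + 28501 = 583000 + 28501
S(12,4) = 611501


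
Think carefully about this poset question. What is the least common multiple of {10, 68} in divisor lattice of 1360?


In a divisor lattice, join = lcm (least common multiple).
Compute lcm iteratively: start with first element, then lcm(current, next).
Elements: [10, 68]
lcm(10,68) = 340
Final lcm = 340


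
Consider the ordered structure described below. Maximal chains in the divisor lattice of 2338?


A maximal chain goes from the minimum element to a maximal element via cover relations.
Counting all min-to-max paths in the cover graph.
Total maximal chains: 6


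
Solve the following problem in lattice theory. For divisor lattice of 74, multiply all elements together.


Divisors of 74: [1, 2, 37, 74]
Product = n^(d(n)/2) = 74^(4/2)
Product = 5476


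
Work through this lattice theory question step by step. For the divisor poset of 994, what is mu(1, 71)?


In a divisor lattice, mu(a,b) = mu(b/a) where mu is the classical Mobius function.
b/a = 71/1 = 71
Prime factorization of 71: primes [71]
71 is squarefree with 1 prime factor(s), so mu(71) = (-1)^1 = -1


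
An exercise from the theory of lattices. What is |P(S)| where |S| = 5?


Power set = 2^n.
2^5 = 32


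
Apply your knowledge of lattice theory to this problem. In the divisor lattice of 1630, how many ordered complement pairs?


Complement pair (a,b): a meet b = bottom, a join b = top.
Here: gcd(a,b)=1 and lcm(a,b)=1630, i.e. a*b=1630 with a,b coprime.
Pairs found: (1,1630), (2,815), (5,326), (10,163), ... (4 more)
Total ordered pairs: 8


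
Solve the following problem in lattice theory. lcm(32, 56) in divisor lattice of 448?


Join=lcm.
gcd(32,56)=8
lcm=224


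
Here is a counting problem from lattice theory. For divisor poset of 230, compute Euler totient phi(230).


phi(n) = n * prod_{p|n} (1 - 1/p).
Prime divisors of 230: [2, 5, 23]
phi(230) = 230 * (1 - 1/2) * (1 - 1/5) * (1 - 1/23)
phi(230) = 88


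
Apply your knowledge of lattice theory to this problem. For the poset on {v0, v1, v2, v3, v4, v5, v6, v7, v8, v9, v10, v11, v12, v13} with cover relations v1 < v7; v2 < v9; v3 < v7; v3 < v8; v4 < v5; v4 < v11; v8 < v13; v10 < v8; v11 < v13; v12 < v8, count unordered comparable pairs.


A comparable pair {a,b} has a < b or b < a in the order.
Count unordered pairs where one element is strictly below the other.
Examples: {v1,v7}, {v2,v9}, {v3,v7}, {v3,v8}, ...
Total comparable pairs: 14


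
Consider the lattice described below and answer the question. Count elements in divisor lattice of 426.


Divisors of 426: [1, 2, 3, 6, 71, 142, 213, 426]
Count: 8


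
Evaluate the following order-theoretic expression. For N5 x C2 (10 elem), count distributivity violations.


Distributive law: a ^ (b v c) = (a ^ b) v (a ^ c).
Check all 10^3 = 1000 ordered triples (a,b,c).
  e.g. a=(b,0), b=(a,0), c=(c,0): lhs=(b,0) != rhs=(a,0)
  e.g. a=(b,0), b=(a,0), c=(c,1): lhs=(b,0) != rhs=(a,0)
Total violating triples: 16


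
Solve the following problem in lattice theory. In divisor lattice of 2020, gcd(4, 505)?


Meet=gcd.
gcd(4,505)=1


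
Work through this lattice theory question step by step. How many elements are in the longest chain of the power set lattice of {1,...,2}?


A chain is a totally ordered subset; we count the number of elements in a maximum chain.
Compute, for each element x, the size of the longest chain ending at x:
  {}: 1
  {1}: 2
  {2}: 2
  {1,2}: 3
A maximum chain: {} < {1} < {1,2}
Number of elements in the longest chain: 3


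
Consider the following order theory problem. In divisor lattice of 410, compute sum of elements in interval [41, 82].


Interval [41,82] in divisors of 410: [41, 82]
Sum = 123


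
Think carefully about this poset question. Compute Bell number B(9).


B(n) = number of set partitions of an n-element set.
B(n) satisfies the recurrence: B(n+1) = sum_k C(n,k)*B(k).
B(9) = 21147


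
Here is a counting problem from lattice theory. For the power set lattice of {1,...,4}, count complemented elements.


An element a is complemented if some b has a meet b = bottom, a join b = top.
every subset A has complement S\A, so all elements are complemented.
Complemented elements: {}, {1}, {2}, {3}, {4}, {1,2}, ... (10 more)
Count: 16


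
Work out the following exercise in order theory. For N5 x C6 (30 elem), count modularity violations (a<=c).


Modular law: if a <= c then a v (b ^ c) = (a v b) ^ c.
Check all triples (a,b,c) with a <= c among 30 elements.
  e.g. a=(a,0), b=(c,0), c=(b,0): lhs=(a,0) != rhs=(b,0)
  e.g. a=(a,0), b=(c,1), c=(b,0): lhs=(a,0) != rhs=(b,0)
Total violating triples: 126


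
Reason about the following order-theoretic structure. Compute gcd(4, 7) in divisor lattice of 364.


In a divisor lattice, meet = gcd (greatest common divisor).
By Euclidean algorithm or factoring: gcd(4,7) = 1


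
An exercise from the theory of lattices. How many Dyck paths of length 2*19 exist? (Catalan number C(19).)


C(n) = C(2n, n) / (n+1).
C(38, 19) = 35345263800
C(19) = 35345263800 / 20 = 1767263190


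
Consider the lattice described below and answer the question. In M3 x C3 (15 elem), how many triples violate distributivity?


Distributive law: a ^ (b v c) = (a ^ b) v (a ^ c).
Check all 15^3 = 3375 ordered triples (a,b,c).
  e.g. a=(a1,0), b=(a2,0), c=(a3,0): lhs=(a1,0) != rhs=(0,0)
  e.g. a=(a1,0), b=(a2,0), c=(a3,1): lhs=(a1,0) != rhs=(0,0)
Total violating triples: 162


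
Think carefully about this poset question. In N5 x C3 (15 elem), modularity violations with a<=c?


Modular law: if a <= c then a v (b ^ c) = (a v b) ^ c.
Check all triples (a,b,c) with a <= c among 15 elements.
  e.g. a=(a,0), b=(c,0), c=(b,0): lhs=(a,0) != rhs=(b,0)
  e.g. a=(a,0), b=(c,1), c=(b,0): lhs=(a,0) != rhs=(b,0)
Total violating triples: 18


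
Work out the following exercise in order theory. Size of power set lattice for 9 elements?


Power set = 2^n.
2^9 = 512


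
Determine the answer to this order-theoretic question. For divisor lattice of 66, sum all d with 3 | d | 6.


Interval [3,6] in divisors of 66: [3, 6]
Sum = 9


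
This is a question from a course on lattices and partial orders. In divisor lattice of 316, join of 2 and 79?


In a divisor lattice, join = lcm (least common multiple).
gcd(2,79) = 1
lcm(2,79) = 2*79/gcd = 158/1 = 158


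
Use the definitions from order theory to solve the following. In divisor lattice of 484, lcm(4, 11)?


Join=lcm.
gcd(4,11)=1
lcm=44


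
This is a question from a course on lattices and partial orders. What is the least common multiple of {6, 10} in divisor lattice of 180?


In a divisor lattice, join = lcm (least common multiple).
Compute lcm iteratively: start with first element, then lcm(current, next).
Elements: [6, 10]
lcm(6,10) = 30
Final lcm = 30


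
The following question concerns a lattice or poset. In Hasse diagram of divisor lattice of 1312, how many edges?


A cover relation a -< b holds when a < b with no c strictly between.
Cover relations:
  1 -< 2
  1 -< 41
  2 -< 4
  2 -< 82
  4 -< 8
  4 -< 164
  8 -< 16
  8 -< 328
  ...8 more
Total: 16


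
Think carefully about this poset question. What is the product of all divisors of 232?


Divisors of 232: [1, 2, 4, 8, 29, 58, 116, 232]
Product = n^(d(n)/2) = 232^(8/2)
Product = 2897022976


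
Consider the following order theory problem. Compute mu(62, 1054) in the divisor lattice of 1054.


In a divisor lattice, mu(a,b) = mu(b/a) where mu is the classical Mobius function.
b/a = 1054/62 = 17
Prime factorization of 17: primes [17]
17 is squarefree with 1 prime factor(s), so mu(17) = (-1)^1 = -1


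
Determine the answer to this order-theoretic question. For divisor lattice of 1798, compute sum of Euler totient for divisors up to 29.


Divisors of 1798 up to 29: [1, 2, 29]
phi values: [1, 1, 28]
Sum = 30


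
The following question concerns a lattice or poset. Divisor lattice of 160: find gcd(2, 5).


In a divisor lattice, meet = gcd (greatest common divisor).
By Euclidean algorithm or factoring: gcd(2,5) = 1


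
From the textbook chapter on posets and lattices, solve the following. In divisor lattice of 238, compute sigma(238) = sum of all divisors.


sigma(n) = sum of divisors.
Divisors of 238: [1, 2, 7, 14, 17, 34, 119, 238]
Sum = 432


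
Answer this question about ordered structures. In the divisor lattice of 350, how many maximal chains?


A maximal chain goes from the minimum element to a maximal element via cover relations.
Counting all min-to-max paths in the cover graph.
Total maximal chains: 12


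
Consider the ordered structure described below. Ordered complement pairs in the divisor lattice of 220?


Complement pair (a,b): a meet b = bottom, a join b = top.
Here: gcd(a,b)=1 and lcm(a,b)=220, i.e. a*b=220 with a,b coprime.
Pairs found: (1,220), (4,55), (5,44), (11,20), ... (4 more)
Total ordered pairs: 8


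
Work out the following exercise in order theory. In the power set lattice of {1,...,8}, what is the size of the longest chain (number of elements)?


A chain is a totally ordered subset; we count the number of elements in a maximum chain.
Compute, for each element x, the size of the longest chain ending at x:
  {}: 1
  {1}: 2
  {2}: 2
  {3}: 2
  {4}: 2
  {5}: 2
  ...
A maximum chain: {} < {1} < {1,2} < {1,2,3} < {1,2,3,4} < {1,2,3,4,5} < {1,2,3,4,5,6} < {1,2,3,4,5,6,7} < {1,2,3,4,5,6,7,8}
Number of elements in the longest chain: 9


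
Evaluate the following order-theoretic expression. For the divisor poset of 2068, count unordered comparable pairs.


A comparable pair {a,b} has a < b or b < a in the order.
Count unordered pairs where one element is strictly below the other.
Examples: {1,2}, {1,4}, {1,11}, {1,22}, ...
Total comparable pairs: 42


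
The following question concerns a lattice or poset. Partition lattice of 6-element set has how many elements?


B(n) = number of set partitions of an n-element set.
B(n) satisfies the recurrence: B(n+1) = sum_k C(n,k)*B(k).
B(6) = 203


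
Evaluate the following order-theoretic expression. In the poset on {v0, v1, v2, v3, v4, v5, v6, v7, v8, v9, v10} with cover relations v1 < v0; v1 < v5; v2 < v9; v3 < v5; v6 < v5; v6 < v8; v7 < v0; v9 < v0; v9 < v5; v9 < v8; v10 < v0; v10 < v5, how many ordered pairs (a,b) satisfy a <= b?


The order relation is {(a,b) : a <= b}, reflexive so it includes (a,a).
Examples: (v0,v0), (v1,v0), (v1,v1), (v1,v5), (v10,v0), ...
Total ordered pairs: 26


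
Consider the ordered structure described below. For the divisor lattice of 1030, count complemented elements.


An element a is complemented if some b has a meet b = bottom, a join b = top.
a is complemented iff gcd(a, n/a)=1, i.e. a is a unitary divisor of 1030.
Complemented elements: 1, 2, 5, 10, 103, 206, ... (2 more)
Count: 8


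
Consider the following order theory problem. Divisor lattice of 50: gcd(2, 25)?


Meet=gcd.
gcd(2,25)=1


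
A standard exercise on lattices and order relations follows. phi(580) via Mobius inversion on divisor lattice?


phi(n) = n * prod_{p|n} (1 - 1/p).
Prime divisors of 580: [2, 5, 29]
phi(580) = 580 * (1 - 1/2) * (1 - 1/5) * (1 - 1/29)
phi(580) = 224


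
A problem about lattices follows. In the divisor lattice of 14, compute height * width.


Height = length of longest chain minus 1; width = size of largest antichain.
A maximum chain: 1 | 7 | 14  (height 2).
A maximum antichain: {2, 7}  (width 2).
Product = 2 * 2 = 4


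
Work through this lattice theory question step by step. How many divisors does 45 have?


Divisors of 45: [1, 3, 5, 9, 15, 45]
Count: 6


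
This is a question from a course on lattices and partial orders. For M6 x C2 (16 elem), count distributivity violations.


Distributive law: a ^ (b v c) = (a ^ b) v (a ^ c).
Check all 16^3 = 4096 ordered triples (a,b,c).
  e.g. a=(a1,0), b=(a2,0), c=(a3,0): lhs=(a1,0) != rhs=(0,0)
  e.g. a=(a1,0), b=(a2,0), c=(a3,1): lhs=(a1,0) != rhs=(0,0)
Total violating triples: 960


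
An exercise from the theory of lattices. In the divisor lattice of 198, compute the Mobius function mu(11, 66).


In a divisor lattice, mu(a,b) = mu(b/a) where mu is the classical Mobius function.
b/a = 66/11 = 6
Prime factorization of 6: primes [2, 3]
6 is squarefree with 2 prime factor(s), so mu(6) = (-1)^2 = 1


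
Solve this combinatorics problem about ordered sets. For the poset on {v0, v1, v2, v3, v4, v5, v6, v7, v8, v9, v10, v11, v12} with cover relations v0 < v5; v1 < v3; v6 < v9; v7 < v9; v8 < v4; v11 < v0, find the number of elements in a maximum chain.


A chain is a totally ordered subset; we count the number of elements in a maximum chain.
Compute, for each element x, the size of the longest chain ending at x:
  v1: 1
  v2: 1
  v6: 1
  v7: 1
  v8: 1
  v10: 1
  ...
A maximum chain: v11 < v0 < v5
Number of elements in the longest chain: 3


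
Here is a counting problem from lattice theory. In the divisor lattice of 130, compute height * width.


Height = length of longest chain minus 1; width = size of largest antichain.
A maximum chain: 1 | 13 | 65 | 130  (height 3).
A maximum antichain: {2, 5, 13}  (width 3).
Product = 3 * 3 = 9


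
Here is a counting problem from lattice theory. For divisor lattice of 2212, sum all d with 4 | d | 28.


Interval [4,28] in divisors of 2212: [4, 28]
Sum = 32


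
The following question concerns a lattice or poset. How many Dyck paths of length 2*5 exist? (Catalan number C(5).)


C(n) = C(2n, n) / (n+1).
C(10, 5) = 252
C(5) = 252 / 6 = 42


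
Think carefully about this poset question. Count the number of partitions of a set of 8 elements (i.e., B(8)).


B(n) = number of set partitions of an n-element set.
B(n) satisfies the recurrence: B(n+1) = sum_k C(n,k)*B(k).
B(8) = 4140


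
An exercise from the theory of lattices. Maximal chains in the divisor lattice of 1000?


A maximal chain goes from the minimum element to a maximal element via cover relations.
Counting all min-to-max paths in the cover graph.
Total maximal chains: 20


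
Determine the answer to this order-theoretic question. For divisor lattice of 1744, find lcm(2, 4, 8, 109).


In a divisor lattice, join = lcm (least common multiple).
Compute lcm iteratively: start with first element, then lcm(current, next).
Elements: [2, 4, 8, 109]
lcm(2,4) = 4
lcm(4,8) = 8
lcm(8,109) = 872
Final lcm = 872


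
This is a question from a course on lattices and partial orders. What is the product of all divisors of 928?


Divisors of 928: [1, 2, 4, 8, 16, 29, 32, 58, 116, 232, 464, 928]
Product = n^(d(n)/2) = 928^(12/2)
Product = 638686677648277504


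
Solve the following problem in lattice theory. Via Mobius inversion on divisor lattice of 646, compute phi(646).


phi(n) = n * prod_{p|n} (1 - 1/p).
Prime divisors of 646: [2, 17, 19]
phi(646) = 646 * (1 - 1/2) * (1 - 1/17) * (1 - 1/19)
phi(646) = 288


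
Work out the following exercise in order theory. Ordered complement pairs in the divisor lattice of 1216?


Complement pair (a,b): a meet b = bottom, a join b = top.
Here: gcd(a,b)=1 and lcm(a,b)=1216, i.e. a*b=1216 with a,b coprime.
Pairs found: (1,1216), (19,64), (64,19), (1216,1)
Total ordered pairs: 4


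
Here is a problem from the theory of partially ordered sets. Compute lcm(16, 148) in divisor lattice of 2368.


In a divisor lattice, join = lcm (least common multiple).
gcd(16,148) = 4
lcm(16,148) = 16*148/gcd = 2368/4 = 592


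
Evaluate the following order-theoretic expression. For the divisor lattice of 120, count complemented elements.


An element a is complemented if some b has a meet b = bottom, a join b = top.
a is complemented iff gcd(a, n/a)=1, i.e. a is a unitary divisor of 120.
Complemented elements: 1, 3, 5, 8, 15, 24, ... (2 more)
Count: 8


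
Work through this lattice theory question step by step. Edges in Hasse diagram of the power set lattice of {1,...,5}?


A cover relation a -< b holds when a < b with no c strictly between.
Cover relations:
  {} -< {1}
  {} -< {2}
  {} -< {3}
  {} -< {4}
  {} -< {5}
  {1} -< {1,2}
  {1} -< {1,3}
  {1} -< {1,4}
  ...72 more
Total: 80


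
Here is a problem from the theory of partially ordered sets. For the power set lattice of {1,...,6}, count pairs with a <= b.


The order relation is {(a,b) : a <= b}, reflexive so it includes (a,a).
Examples: ({},{}), ({},{1,2}), ({},{1,2,3}), ({},{1,2,3,4}), ({},{1,2,3,4,5}), ...
Total ordered pairs: 729


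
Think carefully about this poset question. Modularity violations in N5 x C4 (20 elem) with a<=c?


Modular law: if a <= c then a v (b ^ c) = (a v b) ^ c.
Check all triples (a,b,c) with a <= c among 20 elements.
  e.g. a=(a,0), b=(c,0), c=(b,0): lhs=(a,0) != rhs=(b,0)
  e.g. a=(a,0), b=(c,1), c=(b,0): lhs=(a,0) != rhs=(b,0)
Total violating triples: 40


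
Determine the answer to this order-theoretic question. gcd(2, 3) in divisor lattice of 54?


Meet=gcd.
gcd(2,3)=1


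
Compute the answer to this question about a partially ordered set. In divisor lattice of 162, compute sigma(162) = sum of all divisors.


sigma(n) = sum of divisors.
Divisors of 162: [1, 2, 3, 6, 9, 18, 27, 54, 81, 162]
Sum = 363


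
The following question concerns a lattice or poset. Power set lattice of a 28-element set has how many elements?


Power set = 2^n.
2^28 = 268435456


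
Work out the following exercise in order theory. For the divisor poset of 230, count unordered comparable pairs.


A comparable pair {a,b} has a < b or b < a in the order.
Count unordered pairs where one element is strictly below the other.
Examples: {1,2}, {1,5}, {1,10}, {1,23}, ...
Total comparable pairs: 19


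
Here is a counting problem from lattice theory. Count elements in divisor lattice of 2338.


Divisors of 2338: [1, 2, 7, 14, 167, 334, 1169, 2338]
Count: 8


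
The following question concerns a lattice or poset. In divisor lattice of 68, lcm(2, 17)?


Join=lcm.
gcd(2,17)=1
lcm=34


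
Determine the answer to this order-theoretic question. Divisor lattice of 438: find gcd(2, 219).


In a divisor lattice, meet = gcd (greatest common divisor).
By Euclidean algorithm or factoring: gcd(2,219) = 1


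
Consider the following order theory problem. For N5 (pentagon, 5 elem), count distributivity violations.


Distributive law: a ^ (b v c) = (a ^ b) v (a ^ c).
Check all 5^3 = 125 ordered triples (a,b,c).
  e.g. a=b, b=a, c=c: lhs=b != rhs=a
  e.g. a=b, b=c, c=a: lhs=b != rhs=a
Total violating triples: 2


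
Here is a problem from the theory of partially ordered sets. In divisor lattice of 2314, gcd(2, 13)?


Meet=gcd.
gcd(2,13)=1


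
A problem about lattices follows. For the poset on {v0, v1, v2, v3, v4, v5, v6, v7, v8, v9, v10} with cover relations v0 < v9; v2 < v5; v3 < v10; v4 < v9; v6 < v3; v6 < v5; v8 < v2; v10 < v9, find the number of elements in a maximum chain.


A chain is a totally ordered subset; we count the number of elements in a maximum chain.
Compute, for each element x, the size of the longest chain ending at x:
  v0: 1
  v1: 1
  v4: 1
  v6: 1
  v7: 1
  v8: 1
  ...
A maximum chain: v6 < v3 < v10 < v9
Number of elements in the longest chain: 4
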